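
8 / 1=8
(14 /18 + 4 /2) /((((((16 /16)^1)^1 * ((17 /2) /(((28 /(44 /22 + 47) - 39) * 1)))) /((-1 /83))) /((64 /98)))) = 430400 /4355757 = 0.10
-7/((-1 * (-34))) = -0.21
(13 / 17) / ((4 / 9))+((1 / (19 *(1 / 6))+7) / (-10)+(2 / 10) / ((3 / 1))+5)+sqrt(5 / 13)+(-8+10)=sqrt(65) / 13+156119 / 19380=8.68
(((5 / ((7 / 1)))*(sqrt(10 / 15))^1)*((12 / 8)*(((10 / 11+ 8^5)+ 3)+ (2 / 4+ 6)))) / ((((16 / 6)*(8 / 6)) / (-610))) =-9897440625*sqrt(6) / 4928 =-4919577.78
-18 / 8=-9 / 4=-2.25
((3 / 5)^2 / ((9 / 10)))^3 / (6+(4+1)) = 0.01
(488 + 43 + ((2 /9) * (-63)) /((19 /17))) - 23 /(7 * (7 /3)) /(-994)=479804117 /925414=518.48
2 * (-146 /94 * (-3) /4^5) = 219 /24064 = 0.01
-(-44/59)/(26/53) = 1.52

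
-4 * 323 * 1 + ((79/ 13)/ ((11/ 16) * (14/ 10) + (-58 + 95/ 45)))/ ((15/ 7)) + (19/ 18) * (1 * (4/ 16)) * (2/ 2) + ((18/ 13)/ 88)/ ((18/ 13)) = -262990112477/ 203587956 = -1291.78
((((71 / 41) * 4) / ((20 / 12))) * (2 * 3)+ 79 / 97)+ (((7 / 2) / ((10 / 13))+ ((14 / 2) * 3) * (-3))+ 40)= 580723 / 79540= 7.30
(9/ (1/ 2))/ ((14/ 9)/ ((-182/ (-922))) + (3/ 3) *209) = 2106/ 25375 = 0.08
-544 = -544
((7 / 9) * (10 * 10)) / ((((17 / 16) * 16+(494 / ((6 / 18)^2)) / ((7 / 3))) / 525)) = 857500 / 40371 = 21.24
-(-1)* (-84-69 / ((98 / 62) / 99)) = -215877 / 49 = -4405.65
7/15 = 0.47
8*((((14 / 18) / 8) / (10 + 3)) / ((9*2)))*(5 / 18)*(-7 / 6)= -245 / 227448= -0.00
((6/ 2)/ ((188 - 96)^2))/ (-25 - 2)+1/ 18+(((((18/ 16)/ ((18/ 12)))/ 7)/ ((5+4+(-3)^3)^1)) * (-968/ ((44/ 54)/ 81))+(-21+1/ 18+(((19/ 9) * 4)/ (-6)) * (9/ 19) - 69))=482.23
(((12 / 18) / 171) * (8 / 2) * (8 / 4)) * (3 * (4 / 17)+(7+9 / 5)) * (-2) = -25856 / 43605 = -0.59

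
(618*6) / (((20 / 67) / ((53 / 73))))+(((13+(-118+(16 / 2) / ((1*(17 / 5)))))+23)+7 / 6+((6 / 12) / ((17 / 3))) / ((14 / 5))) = 4659768431 / 521220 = 8940.12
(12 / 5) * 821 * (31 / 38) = 152706 / 95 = 1607.43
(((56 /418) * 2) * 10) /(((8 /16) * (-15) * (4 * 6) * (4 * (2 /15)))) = -35 /1254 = -0.03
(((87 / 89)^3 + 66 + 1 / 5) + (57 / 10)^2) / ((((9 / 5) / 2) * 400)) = 7023189361 / 25378884000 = 0.28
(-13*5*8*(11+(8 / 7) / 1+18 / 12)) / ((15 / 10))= -99320 / 21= -4729.52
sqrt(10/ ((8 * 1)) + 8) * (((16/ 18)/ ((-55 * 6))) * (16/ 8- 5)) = 2 * sqrt(37)/ 495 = 0.02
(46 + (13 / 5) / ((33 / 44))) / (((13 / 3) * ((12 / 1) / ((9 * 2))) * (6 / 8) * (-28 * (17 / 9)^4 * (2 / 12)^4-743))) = -3154633776 / 102701774435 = -0.03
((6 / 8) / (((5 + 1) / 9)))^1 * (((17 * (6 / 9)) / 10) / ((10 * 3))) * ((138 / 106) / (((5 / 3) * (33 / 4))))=0.00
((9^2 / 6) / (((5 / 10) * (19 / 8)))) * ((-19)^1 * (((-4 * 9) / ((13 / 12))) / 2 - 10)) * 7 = 523152 / 13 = 40242.46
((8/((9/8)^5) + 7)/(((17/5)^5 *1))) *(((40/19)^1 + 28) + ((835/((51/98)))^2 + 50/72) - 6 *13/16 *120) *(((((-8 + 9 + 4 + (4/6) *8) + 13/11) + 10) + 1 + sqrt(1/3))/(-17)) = -797996570730922615071875/9297666403587822348 - 1074019610674189253125 *sqrt(3)/845242400326165668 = -88028.47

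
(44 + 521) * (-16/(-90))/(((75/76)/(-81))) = -206112/25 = -8244.48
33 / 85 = 0.39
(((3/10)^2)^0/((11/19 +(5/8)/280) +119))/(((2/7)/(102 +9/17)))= 51927456/17303875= 3.00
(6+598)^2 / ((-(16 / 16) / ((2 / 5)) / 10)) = -1459264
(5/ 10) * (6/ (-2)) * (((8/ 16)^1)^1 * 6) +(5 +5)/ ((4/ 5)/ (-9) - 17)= -7821/ 1538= -5.09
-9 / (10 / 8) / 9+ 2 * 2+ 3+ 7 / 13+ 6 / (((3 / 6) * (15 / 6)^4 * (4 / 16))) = 64734 / 8125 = 7.97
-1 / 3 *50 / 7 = -50 / 21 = -2.38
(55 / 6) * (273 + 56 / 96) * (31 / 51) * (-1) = -5597515 / 3672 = -1524.38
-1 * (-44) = 44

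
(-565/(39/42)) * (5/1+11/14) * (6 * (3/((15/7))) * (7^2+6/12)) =-19029087/13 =-1463775.92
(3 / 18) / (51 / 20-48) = -10 / 2727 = -0.00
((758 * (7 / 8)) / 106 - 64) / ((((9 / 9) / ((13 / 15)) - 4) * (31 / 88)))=3501069 / 60791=57.59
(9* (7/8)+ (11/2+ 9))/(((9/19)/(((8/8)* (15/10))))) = 3401/48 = 70.85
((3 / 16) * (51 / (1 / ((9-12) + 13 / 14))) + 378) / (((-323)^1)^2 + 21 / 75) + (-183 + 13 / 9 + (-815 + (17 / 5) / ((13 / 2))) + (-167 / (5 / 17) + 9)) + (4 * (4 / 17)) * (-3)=-9050438508780677 / 5810306261760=-1557.65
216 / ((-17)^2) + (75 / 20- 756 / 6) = -140457 / 1156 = -121.50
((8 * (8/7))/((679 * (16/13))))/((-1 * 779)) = -52/3702587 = -0.00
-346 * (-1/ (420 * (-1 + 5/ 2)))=173/ 315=0.55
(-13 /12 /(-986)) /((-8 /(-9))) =39 /31552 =0.00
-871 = -871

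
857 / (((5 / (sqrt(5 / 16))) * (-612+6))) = -857 * sqrt(5) / 12120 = -0.16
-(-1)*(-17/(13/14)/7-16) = -242/13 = -18.62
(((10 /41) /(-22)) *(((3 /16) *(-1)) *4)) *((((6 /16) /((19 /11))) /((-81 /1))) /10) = -1 /448704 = -0.00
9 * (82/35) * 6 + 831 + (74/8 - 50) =128347/140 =916.76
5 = 5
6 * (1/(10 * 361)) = 0.00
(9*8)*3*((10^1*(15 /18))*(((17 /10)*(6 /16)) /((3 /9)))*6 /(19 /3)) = 61965 /19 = 3261.32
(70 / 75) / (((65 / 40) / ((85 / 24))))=2.03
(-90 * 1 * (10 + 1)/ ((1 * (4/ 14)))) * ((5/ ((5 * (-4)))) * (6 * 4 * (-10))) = -207900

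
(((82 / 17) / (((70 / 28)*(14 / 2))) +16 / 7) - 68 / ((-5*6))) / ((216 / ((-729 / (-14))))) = 38781 / 33320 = 1.16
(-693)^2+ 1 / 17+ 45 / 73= 595989847 / 1241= 480249.68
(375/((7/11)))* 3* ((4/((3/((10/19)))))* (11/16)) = 226875/266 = 852.91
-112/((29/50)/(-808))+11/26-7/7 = 117644365/754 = 156027.01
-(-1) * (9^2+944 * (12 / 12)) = 1025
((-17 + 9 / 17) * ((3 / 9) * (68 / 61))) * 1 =-1120 / 183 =-6.12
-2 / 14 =-0.14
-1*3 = -3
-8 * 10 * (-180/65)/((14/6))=8640/91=94.95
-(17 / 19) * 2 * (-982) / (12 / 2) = 16694 / 57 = 292.88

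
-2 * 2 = -4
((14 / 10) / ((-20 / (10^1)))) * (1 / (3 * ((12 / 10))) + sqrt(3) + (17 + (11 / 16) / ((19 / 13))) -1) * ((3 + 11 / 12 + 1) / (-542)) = 413 * sqrt(3) / 65040 + 18924899 / 177949440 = 0.12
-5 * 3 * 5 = -75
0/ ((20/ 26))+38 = 38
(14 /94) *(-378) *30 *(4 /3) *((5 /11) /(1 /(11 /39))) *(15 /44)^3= -37209375 /3252964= -11.44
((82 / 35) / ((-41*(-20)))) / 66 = 1 / 23100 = 0.00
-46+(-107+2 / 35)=-5353 / 35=-152.94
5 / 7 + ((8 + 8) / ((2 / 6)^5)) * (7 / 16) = 11912 / 7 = 1701.71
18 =18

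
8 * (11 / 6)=44 / 3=14.67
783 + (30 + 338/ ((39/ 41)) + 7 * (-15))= 3190/ 3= 1063.33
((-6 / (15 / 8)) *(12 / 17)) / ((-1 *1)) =2.26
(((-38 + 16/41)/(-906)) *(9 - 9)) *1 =0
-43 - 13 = -56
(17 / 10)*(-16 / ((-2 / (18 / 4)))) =306 / 5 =61.20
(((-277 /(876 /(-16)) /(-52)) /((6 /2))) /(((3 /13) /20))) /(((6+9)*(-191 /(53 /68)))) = 14681 /19199511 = 0.00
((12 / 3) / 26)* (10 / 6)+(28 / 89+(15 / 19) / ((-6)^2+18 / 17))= 546881 / 923286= 0.59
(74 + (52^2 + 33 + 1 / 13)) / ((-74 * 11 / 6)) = -109632 / 5291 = -20.72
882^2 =777924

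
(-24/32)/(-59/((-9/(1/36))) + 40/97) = -23571/18683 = -1.26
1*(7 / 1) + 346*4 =1391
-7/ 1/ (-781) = 7/ 781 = 0.01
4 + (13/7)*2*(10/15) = 136/21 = 6.48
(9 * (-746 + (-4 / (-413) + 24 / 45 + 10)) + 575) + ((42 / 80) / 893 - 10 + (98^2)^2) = 1360621402442441 / 14752360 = 92230761.89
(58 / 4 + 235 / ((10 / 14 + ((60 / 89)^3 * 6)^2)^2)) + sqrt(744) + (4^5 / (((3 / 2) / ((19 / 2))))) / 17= 2 * sqrt(186) + 99800468785907740828103558093 / 243408943817265746193105630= 437.29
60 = 60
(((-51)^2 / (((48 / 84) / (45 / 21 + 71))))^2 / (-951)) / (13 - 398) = 36947017728 / 122045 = 302732.74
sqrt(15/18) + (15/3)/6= 5/6 + sqrt(30)/6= 1.75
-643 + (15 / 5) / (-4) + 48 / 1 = -2383 / 4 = -595.75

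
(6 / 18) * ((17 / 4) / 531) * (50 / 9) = 425 / 28674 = 0.01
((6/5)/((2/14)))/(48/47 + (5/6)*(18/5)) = 94/45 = 2.09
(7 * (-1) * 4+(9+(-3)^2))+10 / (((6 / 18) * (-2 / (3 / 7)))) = -115 / 7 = -16.43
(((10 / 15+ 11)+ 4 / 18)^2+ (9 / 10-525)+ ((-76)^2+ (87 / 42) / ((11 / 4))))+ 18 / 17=5720325781 / 1060290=5395.06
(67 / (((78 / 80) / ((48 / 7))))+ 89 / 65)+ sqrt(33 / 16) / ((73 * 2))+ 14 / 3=477.25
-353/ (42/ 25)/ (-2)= 8825/ 84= 105.06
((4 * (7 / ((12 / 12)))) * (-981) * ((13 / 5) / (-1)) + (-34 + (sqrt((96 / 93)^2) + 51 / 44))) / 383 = 486845641 / 2612060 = 186.38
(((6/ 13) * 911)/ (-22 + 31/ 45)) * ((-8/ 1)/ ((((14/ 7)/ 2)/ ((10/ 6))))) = 3279600/ 12467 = 263.06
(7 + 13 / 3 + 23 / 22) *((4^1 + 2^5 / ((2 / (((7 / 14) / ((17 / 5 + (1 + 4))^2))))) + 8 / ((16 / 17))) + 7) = 14133283 / 58212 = 242.79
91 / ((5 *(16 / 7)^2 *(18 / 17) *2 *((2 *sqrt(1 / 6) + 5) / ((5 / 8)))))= 379015 / 1794048 - 75803 *sqrt(6) / 5382144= 0.18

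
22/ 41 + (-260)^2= 2771622/ 41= 67600.54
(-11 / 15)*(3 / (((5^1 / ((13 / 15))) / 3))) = -143 / 125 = -1.14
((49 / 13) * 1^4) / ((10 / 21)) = 1029 / 130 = 7.92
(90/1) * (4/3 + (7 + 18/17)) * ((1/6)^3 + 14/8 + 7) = 7400.24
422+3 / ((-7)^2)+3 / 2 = 41509 / 98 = 423.56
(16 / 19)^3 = 4096 / 6859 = 0.60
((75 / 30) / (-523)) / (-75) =1 / 15690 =0.00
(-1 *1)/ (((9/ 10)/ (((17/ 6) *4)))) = -340/ 27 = -12.59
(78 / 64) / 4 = 0.30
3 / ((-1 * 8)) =-3 / 8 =-0.38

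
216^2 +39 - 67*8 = 46159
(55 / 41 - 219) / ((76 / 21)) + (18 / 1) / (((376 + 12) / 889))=-2856315 / 151126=-18.90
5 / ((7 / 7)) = 5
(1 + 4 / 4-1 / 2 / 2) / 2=7 / 8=0.88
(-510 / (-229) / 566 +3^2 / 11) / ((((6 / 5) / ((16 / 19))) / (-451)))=-320383840 / 1231333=-260.19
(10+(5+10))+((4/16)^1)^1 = 101/4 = 25.25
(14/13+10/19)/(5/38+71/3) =0.07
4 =4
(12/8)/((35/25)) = 15/14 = 1.07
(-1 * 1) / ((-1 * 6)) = 1 / 6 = 0.17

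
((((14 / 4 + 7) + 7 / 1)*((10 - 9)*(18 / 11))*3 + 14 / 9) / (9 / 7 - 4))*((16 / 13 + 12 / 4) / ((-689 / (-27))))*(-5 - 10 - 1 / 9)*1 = 41216840 / 510549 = 80.73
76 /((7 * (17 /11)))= 836 /119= 7.03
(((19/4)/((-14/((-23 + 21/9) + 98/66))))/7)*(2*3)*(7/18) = 4009/1848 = 2.17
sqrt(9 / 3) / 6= 0.29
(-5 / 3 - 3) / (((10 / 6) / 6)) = -84 / 5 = -16.80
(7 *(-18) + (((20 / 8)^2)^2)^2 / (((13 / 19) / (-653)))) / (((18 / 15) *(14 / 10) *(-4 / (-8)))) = -121172592575 / 69888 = -1733811.13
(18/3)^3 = 216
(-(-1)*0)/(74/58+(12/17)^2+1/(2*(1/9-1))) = 0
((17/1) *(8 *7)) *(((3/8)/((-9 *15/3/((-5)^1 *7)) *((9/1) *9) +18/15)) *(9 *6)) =224910/1229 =183.00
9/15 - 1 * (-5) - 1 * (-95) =503/5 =100.60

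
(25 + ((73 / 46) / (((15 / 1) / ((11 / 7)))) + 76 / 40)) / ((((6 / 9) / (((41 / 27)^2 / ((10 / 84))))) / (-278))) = -218616.86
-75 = -75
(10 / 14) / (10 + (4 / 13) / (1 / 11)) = 65 / 1218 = 0.05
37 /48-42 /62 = 139 /1488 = 0.09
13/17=0.76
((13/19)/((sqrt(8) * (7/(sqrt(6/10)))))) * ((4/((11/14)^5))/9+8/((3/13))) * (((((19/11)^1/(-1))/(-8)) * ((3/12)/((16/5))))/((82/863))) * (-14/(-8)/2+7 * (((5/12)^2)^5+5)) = 23318927871413340617087 * sqrt(30)/20723585563991256072192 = 6.16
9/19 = 0.47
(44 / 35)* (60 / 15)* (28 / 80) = 44 / 25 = 1.76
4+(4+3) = 11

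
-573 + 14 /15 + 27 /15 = -8554 /15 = -570.27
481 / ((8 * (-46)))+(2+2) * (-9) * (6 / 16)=-5449 / 368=-14.81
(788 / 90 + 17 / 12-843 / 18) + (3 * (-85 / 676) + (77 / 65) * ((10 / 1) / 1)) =-383173 / 15210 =-25.19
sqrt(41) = 6.40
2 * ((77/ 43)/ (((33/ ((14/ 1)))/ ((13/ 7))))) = 364/ 129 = 2.82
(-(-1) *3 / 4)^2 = 9 / 16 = 0.56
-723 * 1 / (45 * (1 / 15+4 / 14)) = -1687 / 37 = -45.59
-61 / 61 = -1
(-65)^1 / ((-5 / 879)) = 11427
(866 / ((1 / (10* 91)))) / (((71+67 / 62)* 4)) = 12214930 / 4469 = 2733.26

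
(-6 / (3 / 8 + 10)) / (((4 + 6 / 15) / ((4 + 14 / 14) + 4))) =-1.18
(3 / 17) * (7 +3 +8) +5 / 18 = 1057 / 306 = 3.45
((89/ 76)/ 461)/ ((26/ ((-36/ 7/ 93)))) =-267/ 49418278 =-0.00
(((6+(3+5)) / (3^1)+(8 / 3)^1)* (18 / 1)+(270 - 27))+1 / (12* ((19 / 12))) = 7126 / 19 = 375.05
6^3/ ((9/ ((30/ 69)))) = 10.43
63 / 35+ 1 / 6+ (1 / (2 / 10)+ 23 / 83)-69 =-153773 / 2490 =-61.76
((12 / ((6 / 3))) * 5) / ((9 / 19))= 190 / 3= 63.33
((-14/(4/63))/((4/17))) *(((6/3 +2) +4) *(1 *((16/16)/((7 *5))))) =-1071/5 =-214.20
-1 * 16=-16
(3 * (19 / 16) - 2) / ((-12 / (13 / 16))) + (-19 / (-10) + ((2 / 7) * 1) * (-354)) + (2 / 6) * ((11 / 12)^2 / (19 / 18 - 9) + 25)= -127266851 / 1397760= -91.05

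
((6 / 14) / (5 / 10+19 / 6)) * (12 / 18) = 6 / 77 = 0.08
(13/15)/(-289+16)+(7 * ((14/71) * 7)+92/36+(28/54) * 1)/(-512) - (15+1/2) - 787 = -27568957181/34352640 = -802.53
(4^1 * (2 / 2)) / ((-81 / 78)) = -104 / 27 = -3.85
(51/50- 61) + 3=-2849/50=-56.98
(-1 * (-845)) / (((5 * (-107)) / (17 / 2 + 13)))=-7267 / 214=-33.96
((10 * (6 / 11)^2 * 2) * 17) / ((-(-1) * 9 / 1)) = 1360 / 121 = 11.24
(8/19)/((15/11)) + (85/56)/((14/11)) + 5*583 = 651663067/223440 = 2916.50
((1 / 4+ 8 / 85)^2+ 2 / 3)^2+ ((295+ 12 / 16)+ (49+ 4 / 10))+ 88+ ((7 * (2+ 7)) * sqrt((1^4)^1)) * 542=4158916798815289 / 120270240000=34579.77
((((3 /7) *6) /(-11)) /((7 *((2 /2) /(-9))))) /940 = 0.00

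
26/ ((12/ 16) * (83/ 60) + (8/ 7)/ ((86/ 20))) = 626080/ 31383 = 19.95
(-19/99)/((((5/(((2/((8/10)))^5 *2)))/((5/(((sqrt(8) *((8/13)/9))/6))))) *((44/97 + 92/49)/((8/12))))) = -733744375 *sqrt(2)/3120128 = -332.57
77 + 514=591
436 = 436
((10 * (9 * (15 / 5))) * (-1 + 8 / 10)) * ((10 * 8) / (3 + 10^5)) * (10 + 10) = -86400 / 100003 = -0.86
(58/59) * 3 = 174/59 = 2.95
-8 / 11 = -0.73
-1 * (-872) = 872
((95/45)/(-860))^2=361/59907600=0.00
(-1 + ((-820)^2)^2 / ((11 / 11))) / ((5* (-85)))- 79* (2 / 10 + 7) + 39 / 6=-53190823409 / 50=-1063816468.18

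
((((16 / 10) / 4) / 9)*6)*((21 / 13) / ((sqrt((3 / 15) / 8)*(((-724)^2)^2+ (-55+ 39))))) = 7*sqrt(10) / 2232428891550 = 0.00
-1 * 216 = -216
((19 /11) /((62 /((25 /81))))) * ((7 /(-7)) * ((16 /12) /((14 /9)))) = -475 /64449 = -0.01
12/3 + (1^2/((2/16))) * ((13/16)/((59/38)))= 483/59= 8.19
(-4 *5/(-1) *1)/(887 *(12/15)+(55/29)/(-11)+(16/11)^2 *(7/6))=1052700/37470641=0.03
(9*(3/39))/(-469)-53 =-323150/6097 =-53.00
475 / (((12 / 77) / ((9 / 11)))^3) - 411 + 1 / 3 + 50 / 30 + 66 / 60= 21864347 / 320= 68326.08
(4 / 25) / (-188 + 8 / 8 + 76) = -4 / 2775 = -0.00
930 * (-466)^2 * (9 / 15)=121173048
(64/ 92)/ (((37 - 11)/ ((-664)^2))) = 3527168/ 299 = 11796.55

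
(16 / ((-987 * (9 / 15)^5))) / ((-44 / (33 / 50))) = 250 / 79947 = 0.00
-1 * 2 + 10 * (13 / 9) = 112 / 9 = 12.44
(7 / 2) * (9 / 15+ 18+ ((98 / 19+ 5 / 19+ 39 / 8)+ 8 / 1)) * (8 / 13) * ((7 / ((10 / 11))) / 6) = 387541 / 3800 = 101.98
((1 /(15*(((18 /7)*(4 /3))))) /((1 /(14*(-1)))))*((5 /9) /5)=-49 /1620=-0.03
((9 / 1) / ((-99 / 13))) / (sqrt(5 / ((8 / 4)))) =-13 * sqrt(10) / 55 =-0.75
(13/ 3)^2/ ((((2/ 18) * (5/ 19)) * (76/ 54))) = 4563/ 10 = 456.30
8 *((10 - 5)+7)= 96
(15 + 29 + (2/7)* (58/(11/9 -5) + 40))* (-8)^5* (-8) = 1592262656/119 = 13380358.45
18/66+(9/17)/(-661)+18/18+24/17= 2.68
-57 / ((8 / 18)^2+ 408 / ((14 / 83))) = -32319 / 1371604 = -0.02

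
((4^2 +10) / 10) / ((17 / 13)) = 169 / 85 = 1.99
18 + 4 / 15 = 274 / 15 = 18.27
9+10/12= 59/6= 9.83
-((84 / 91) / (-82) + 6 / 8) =-1575 / 2132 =-0.74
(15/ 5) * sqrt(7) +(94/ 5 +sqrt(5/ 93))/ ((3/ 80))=515.45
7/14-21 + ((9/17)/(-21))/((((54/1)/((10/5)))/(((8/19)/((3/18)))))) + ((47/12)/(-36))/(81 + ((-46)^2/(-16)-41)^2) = -1205410879709/58793755230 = -20.50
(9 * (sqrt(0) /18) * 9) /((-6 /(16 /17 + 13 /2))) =0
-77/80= -0.96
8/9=0.89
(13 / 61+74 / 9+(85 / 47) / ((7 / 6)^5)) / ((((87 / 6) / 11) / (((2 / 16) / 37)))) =44231310629 / 1861316022132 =0.02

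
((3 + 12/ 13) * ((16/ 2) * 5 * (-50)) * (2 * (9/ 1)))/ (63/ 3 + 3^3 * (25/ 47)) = -14382000/ 3601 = -3993.89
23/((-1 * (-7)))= 23/7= 3.29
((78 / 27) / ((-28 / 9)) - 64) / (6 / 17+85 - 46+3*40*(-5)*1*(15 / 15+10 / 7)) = 5151 / 112478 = 0.05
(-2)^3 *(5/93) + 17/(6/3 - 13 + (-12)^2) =-3739/12369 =-0.30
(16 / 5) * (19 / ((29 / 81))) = 24624 / 145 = 169.82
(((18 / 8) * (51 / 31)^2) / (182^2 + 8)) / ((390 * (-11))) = -0.00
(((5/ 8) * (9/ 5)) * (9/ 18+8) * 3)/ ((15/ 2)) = 153/ 40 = 3.82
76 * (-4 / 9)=-304 / 9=-33.78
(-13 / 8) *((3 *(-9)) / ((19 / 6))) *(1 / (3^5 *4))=13 / 912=0.01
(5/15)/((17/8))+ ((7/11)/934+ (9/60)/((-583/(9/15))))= 218540497/1388531100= 0.16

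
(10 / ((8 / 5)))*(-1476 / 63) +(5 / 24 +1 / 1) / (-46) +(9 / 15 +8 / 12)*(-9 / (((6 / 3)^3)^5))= -11589690251 / 79134720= -146.46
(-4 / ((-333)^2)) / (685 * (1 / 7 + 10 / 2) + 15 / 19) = -532 / 51967575405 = -0.00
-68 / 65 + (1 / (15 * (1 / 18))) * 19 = 1414 / 65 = 21.75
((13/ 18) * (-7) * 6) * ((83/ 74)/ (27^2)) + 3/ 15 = 0.15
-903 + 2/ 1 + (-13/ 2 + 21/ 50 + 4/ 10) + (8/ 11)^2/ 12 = -8227721/ 9075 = -906.64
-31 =-31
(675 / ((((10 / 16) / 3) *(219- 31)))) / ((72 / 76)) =855 / 47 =18.19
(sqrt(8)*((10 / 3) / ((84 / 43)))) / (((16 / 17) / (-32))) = -7310*sqrt(2) / 63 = -164.09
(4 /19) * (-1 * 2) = -8 /19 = -0.42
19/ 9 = 2.11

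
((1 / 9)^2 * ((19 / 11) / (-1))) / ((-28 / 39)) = 0.03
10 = 10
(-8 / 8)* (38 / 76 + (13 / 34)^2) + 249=287097 / 1156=248.35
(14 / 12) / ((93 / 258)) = 301 / 93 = 3.24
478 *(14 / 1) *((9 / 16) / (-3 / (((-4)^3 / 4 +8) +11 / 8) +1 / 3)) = 2394063 / 500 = 4788.13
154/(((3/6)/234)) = 72072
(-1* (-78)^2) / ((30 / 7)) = -7098 / 5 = -1419.60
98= 98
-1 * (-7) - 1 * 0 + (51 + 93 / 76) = 4501 / 76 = 59.22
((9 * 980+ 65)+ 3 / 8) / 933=71083 / 7464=9.52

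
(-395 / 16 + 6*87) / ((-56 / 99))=-787743 / 896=-879.18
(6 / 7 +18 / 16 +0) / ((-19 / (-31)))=3441 / 1064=3.23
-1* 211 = -211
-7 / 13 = -0.54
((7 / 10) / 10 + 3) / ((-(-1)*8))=307 / 800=0.38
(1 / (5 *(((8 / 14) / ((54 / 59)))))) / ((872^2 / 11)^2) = 22869 / 341128458199040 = 0.00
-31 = -31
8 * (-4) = -32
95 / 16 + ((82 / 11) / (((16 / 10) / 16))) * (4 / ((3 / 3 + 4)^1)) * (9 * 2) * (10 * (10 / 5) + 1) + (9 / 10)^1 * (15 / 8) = 1984415 / 88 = 22550.17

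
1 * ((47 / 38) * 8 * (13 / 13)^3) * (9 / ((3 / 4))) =2256 / 19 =118.74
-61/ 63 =-0.97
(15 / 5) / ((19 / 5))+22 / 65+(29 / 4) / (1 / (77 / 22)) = 261849 / 9880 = 26.50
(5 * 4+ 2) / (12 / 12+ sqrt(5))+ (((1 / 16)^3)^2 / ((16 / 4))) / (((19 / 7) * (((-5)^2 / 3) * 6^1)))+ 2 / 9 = -3028287487937 / 573780787200+ 11 * sqrt(5) / 2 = 7.02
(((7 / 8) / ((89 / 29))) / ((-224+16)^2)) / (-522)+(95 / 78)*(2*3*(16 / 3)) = 21610168313 / 554471424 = 38.97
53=53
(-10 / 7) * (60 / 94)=-300 / 329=-0.91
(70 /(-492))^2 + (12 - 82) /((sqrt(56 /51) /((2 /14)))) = 1225 /60516 - 5*sqrt(714) /14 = -9.52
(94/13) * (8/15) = 752/195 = 3.86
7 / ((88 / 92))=161 / 22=7.32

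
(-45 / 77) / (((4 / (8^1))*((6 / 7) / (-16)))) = 240 / 11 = 21.82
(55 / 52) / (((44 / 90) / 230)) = 25875 / 52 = 497.60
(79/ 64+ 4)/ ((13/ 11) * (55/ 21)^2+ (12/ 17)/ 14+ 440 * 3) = 2511495/ 637260352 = 0.00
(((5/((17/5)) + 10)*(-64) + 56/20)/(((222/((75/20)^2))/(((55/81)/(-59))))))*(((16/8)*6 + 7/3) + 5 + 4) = 299154625/24047928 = 12.44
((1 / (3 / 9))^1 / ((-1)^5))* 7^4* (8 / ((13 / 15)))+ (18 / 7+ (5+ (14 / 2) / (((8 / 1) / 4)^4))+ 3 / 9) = -290388521 / 4368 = -66480.89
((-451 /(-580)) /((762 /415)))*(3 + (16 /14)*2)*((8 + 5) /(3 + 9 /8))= 7.05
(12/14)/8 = 3/28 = 0.11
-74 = -74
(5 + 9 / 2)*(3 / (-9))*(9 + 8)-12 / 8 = -166 / 3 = -55.33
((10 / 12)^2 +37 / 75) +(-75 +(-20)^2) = 293569 / 900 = 326.19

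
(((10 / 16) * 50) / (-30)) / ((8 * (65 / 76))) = -95 / 624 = -0.15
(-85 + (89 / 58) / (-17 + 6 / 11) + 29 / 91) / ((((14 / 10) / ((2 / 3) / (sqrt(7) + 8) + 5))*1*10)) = -1808702453 / 58641828 + 26995559*sqrt(7) / 381171882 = -30.66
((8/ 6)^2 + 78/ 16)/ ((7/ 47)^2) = 1058111/ 3528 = 299.92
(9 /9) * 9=9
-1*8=-8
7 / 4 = 1.75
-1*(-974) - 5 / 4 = 3891 / 4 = 972.75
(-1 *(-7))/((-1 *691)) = -7/691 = -0.01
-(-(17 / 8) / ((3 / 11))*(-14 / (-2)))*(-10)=-6545 / 12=-545.42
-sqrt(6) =-2.45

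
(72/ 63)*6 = 48/ 7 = 6.86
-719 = -719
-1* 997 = -997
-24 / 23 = -1.04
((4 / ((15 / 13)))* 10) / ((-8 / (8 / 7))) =-104 / 21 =-4.95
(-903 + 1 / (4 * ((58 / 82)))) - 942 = -213979 / 116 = -1844.65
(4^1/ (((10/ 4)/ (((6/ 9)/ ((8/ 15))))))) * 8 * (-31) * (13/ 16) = -403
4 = 4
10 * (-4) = -40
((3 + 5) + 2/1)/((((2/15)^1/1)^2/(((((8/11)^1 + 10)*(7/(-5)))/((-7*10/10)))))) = 1206.82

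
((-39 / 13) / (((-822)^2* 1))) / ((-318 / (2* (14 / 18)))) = 7 / 322301268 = 0.00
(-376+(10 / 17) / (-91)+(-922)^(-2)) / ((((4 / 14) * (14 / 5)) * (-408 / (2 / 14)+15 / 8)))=2472392798705 / 15013610226342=0.16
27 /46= 0.59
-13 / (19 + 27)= -13 / 46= -0.28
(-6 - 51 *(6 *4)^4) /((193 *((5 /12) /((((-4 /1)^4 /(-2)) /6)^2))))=-92408938496 /965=-95760558.03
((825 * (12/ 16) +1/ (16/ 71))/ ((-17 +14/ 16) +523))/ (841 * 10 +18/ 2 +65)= 9971/ 68805240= 0.00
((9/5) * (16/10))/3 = 24/25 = 0.96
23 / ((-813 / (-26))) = 0.74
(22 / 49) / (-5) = -0.09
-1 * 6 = -6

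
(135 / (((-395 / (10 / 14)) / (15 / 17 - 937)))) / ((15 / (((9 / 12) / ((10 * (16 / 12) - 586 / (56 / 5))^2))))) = 108278856 / 14404514375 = 0.01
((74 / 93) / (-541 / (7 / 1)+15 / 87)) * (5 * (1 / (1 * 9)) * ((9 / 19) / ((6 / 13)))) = -488215 / 82981854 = -0.01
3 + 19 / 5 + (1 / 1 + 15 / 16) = 699 / 80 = 8.74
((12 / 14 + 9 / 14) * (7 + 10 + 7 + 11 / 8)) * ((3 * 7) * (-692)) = -2212497 / 4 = -553124.25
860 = 860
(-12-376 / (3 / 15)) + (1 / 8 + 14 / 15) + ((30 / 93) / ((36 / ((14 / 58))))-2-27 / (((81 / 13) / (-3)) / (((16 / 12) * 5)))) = -584582141 / 323640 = -1806.27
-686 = -686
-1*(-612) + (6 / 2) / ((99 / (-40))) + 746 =44774 / 33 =1356.79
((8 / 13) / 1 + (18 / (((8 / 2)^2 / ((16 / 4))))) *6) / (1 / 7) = 2513 / 13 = 193.31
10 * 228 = 2280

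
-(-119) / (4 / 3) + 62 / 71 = 90.12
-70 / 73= -0.96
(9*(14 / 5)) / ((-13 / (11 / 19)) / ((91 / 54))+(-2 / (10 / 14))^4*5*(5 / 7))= 24255 / 198463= 0.12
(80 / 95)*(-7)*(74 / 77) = -1184 / 209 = -5.67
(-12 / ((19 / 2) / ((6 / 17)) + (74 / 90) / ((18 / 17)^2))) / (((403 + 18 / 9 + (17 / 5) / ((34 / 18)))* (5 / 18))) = -0.00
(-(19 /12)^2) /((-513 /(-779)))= -14801 /3888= -3.81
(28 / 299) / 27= 0.00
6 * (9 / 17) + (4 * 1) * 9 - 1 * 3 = 615 / 17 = 36.18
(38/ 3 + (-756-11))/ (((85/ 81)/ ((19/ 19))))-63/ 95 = -232398/ 323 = -719.50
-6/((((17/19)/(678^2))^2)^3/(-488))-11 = 1299717613689011587149940694482808259420591829/24137569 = 53846251612538594385786770000000000000.00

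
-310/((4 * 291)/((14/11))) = -1085/3201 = -0.34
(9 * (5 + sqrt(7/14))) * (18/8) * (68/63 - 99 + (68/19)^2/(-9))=-101671965/10108 - 20334393 * sqrt(2)/20216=-11481.06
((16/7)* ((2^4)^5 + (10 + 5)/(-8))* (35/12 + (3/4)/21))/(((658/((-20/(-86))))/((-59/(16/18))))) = -230141048955/1386406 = -165998.31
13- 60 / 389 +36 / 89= 458737 / 34621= 13.25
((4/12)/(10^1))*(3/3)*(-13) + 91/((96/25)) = 11167/480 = 23.26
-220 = -220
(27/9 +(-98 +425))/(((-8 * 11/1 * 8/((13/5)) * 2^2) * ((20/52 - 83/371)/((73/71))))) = -13731081/7052288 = -1.95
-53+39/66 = -52.41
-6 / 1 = -6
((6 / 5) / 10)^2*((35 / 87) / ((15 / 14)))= 98 / 18125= 0.01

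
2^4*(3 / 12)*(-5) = -20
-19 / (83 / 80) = -18.31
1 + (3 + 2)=6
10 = 10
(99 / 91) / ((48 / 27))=891 / 1456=0.61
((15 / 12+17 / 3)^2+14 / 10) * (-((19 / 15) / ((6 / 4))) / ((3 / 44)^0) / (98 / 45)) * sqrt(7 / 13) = -673607 * sqrt(91) / 458640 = -14.01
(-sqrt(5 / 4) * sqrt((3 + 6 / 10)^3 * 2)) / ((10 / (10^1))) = -54 / 5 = -10.80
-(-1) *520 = 520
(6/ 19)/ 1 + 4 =82/ 19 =4.32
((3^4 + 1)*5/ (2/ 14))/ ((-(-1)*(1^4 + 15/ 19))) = 27265/ 17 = 1603.82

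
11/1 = 11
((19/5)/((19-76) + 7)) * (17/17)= -19/250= -0.08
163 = 163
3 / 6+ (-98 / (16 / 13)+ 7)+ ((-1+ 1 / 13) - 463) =-55749 / 104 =-536.05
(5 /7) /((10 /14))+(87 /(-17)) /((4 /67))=-5761 /68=-84.72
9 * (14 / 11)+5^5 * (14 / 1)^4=120050011.45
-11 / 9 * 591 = -722.33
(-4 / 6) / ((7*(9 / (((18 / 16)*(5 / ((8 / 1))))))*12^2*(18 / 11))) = -55 / 1741824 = -0.00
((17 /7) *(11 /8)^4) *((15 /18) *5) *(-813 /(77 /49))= -18713.13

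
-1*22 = -22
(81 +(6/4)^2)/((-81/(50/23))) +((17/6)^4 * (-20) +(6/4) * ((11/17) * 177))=-1119.34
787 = 787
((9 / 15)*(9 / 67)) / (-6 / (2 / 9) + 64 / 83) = -2241 / 729295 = -0.00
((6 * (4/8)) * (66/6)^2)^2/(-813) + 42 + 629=137918/271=508.92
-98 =-98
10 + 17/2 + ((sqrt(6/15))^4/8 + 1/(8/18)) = 2077/100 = 20.77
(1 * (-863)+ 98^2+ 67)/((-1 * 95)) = -8808/95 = -92.72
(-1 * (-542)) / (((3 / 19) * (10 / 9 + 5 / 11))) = 339834 / 155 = 2192.48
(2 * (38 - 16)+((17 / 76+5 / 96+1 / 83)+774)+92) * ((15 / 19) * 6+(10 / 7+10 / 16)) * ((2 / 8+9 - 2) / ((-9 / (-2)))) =28874701640825 / 2899459584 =9958.65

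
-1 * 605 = -605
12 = 12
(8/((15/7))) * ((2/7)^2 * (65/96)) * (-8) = -104/63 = -1.65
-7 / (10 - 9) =-7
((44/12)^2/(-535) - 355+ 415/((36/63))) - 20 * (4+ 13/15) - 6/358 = 944194249/3447540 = 273.87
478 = 478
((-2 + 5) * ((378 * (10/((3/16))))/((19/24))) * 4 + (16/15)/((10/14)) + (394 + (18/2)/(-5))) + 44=436079713/1425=306020.85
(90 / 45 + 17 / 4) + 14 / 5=181 / 20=9.05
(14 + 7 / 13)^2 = 35721 / 169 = 211.37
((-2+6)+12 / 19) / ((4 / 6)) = 132 / 19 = 6.95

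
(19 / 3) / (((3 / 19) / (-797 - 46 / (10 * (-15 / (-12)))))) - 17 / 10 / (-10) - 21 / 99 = -63590089 / 1980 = -32116.21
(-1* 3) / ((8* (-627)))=1 / 1672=0.00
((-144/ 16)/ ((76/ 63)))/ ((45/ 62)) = -10.28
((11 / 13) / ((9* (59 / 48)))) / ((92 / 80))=0.07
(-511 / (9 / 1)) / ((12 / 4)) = -511 / 27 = -18.93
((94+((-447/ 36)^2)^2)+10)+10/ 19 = 9405985315/ 393984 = 23874.03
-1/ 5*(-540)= 108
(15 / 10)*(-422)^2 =267126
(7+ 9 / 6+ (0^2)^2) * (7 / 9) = 6.61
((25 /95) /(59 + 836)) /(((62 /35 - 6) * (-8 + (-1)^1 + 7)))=35 /1006696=0.00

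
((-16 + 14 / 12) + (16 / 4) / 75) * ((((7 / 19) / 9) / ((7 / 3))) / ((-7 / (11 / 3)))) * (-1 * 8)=-32516 / 29925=-1.09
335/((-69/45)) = -5025/23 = -218.48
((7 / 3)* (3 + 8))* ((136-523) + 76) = -23947 / 3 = -7982.33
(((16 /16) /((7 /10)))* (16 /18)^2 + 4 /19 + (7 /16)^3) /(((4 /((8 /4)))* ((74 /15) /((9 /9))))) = 313961135 /2176892928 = 0.14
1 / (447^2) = 1 / 199809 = 0.00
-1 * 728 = -728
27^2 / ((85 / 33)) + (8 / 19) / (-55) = 5027777 / 17765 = 283.02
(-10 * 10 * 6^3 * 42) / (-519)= 302400 / 173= 1747.98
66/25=2.64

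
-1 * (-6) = 6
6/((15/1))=2/5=0.40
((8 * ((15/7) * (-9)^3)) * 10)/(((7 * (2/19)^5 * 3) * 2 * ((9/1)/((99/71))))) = -496395947025/13916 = -35670878.63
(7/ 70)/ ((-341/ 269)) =-269/ 3410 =-0.08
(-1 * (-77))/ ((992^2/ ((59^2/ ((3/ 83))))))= 22247071/ 2952192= 7.54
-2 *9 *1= -18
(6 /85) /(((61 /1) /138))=828 /5185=0.16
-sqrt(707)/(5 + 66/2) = -sqrt(707)/38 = -0.70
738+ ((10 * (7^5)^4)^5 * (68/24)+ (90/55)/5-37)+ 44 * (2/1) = 151211776824957436095362283205435135907574249548791237493659606742561575738026386805046880239/165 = 916435011060348097547650200000000000000000000000000000000000000000000000000000000000000000.00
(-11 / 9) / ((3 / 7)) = -77 / 27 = -2.85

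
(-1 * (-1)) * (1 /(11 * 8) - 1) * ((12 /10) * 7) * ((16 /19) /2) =-3654 /1045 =-3.50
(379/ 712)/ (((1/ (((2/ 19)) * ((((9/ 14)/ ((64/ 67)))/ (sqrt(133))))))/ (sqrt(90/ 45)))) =228537 * sqrt(266)/ 806052352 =0.00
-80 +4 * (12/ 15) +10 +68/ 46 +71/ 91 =-675427/ 10465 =-64.54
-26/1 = -26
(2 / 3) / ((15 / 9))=2 / 5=0.40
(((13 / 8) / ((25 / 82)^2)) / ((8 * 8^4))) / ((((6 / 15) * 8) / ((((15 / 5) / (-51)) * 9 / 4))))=-196677 / 8912896000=-0.00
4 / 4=1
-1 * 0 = 0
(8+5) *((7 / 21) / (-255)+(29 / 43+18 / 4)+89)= 80543437 / 65790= 1224.25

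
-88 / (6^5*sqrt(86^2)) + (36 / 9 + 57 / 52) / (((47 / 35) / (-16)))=-3101269921 / 51074712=-60.72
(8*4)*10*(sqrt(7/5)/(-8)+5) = 1600-8*sqrt(35) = 1552.67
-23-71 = -94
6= 6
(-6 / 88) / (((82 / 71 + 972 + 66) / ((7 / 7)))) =-213 / 3246320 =-0.00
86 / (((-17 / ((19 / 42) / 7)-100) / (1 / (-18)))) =817 / 62082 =0.01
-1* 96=-96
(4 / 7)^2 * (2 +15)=272 / 49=5.55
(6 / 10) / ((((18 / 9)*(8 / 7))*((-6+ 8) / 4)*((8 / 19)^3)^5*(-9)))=-106267889209123588093 / 4222124650659840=-25169.29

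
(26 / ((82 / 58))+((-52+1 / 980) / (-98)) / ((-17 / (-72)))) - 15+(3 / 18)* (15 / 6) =607897657 / 100409820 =6.05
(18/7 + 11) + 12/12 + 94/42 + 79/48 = 2067/112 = 18.46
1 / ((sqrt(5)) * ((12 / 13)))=13 * sqrt(5) / 60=0.48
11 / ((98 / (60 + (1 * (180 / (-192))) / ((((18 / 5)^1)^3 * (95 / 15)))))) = 130007845 / 19305216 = 6.73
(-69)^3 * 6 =-1971054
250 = 250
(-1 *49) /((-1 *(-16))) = -3.06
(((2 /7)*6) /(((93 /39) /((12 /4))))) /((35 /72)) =33696 /7595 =4.44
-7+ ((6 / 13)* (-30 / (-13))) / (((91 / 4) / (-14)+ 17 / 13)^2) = 433 / 121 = 3.58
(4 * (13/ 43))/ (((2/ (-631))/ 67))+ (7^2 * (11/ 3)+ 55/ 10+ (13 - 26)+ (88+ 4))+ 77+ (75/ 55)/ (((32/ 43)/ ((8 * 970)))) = -15612338/ 1419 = -11002.35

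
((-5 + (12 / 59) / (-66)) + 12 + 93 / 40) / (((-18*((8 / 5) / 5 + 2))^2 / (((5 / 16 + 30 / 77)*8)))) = 3737989375 / 124496849664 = 0.03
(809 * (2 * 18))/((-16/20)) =-36405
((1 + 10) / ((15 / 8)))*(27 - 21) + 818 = 4266 / 5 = 853.20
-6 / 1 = -6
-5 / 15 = -1 / 3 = -0.33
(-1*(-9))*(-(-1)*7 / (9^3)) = 7 / 81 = 0.09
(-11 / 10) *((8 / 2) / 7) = -22 / 35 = -0.63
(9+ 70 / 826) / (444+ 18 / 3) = 268 / 13275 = 0.02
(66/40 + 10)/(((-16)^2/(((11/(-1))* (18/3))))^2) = 253737/327680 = 0.77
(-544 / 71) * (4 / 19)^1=-1.61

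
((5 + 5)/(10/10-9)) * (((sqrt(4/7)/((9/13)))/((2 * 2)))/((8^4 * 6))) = -0.00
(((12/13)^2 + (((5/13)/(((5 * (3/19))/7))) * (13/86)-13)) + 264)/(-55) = -4.59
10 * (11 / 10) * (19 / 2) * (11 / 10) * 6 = 689.70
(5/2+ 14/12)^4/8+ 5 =17881/648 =27.59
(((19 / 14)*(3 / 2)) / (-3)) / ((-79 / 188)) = 893 / 553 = 1.61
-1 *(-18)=18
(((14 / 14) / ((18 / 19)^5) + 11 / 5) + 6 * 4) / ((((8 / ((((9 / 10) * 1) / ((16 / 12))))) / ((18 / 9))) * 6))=259913903 / 335923200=0.77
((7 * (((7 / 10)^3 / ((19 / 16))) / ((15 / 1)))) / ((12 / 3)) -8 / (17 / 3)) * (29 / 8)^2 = -1403782903 / 77520000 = -18.11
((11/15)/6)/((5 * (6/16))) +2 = 1394/675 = 2.07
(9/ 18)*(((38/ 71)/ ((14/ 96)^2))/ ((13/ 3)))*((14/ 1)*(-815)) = -214064640/ 6461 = -33131.81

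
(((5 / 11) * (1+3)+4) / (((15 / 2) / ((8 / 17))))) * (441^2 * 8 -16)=1593171968 / 2805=567975.75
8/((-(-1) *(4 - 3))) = 8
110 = 110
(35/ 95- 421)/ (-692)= 1998/ 3287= 0.61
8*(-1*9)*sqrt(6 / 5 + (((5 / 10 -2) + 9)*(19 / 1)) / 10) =-36*sqrt(1545) / 5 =-283.01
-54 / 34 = -27 / 17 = -1.59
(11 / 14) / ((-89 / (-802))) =7.08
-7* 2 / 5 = -2.80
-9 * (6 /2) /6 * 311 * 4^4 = -358272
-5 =-5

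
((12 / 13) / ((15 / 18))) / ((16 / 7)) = 63 / 130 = 0.48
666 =666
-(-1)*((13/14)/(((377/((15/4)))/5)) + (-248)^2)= 99882571/1624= 61504.05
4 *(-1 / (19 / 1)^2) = -4 / 361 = -0.01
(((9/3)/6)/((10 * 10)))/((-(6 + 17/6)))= -3/5300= -0.00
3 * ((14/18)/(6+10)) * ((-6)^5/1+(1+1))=-27209/24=-1133.71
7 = 7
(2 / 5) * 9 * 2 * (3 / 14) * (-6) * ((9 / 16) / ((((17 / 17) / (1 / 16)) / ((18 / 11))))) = -6561 / 12320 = -0.53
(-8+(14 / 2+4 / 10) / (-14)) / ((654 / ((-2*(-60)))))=-1.56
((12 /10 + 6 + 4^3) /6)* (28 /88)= 623 /165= 3.78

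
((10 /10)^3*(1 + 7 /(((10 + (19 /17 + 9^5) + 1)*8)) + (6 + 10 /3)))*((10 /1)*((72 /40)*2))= 747006087 /2008078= 372.00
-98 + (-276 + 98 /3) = -1024 /3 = -341.33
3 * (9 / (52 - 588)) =-27 / 536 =-0.05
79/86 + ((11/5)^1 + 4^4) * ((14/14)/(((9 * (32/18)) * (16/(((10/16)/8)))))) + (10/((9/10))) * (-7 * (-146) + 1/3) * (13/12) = 702296865961/57065472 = 12306.86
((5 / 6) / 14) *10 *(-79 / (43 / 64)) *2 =-126400 / 903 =-139.98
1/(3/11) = 11/3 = 3.67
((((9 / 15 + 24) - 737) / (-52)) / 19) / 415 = 0.00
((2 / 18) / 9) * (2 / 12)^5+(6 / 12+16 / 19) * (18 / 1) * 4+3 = 1192317427 / 11967264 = 99.63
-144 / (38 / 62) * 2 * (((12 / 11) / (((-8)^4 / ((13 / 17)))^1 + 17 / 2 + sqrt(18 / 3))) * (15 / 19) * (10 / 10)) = -1942702444800 / 25753339634033 + 362119680 * sqrt(6) / 25753339634033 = -0.08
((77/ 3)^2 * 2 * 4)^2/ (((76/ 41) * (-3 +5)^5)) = 1441274681/ 3078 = 468250.38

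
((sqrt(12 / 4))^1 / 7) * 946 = 946 * sqrt(3) / 7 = 234.07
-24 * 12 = -288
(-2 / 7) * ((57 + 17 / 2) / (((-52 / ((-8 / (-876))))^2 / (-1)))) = 131 / 226951452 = 0.00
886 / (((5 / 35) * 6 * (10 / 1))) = 3101 / 30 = 103.37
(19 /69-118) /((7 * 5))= -8123 /2415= -3.36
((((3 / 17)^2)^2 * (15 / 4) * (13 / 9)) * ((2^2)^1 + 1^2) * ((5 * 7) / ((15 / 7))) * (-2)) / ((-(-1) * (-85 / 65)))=1863225 / 2839714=0.66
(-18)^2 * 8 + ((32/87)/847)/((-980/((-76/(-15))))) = 701931937792/270807075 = 2592.00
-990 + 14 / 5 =-4936 / 5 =-987.20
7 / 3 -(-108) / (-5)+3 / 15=-286 / 15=-19.07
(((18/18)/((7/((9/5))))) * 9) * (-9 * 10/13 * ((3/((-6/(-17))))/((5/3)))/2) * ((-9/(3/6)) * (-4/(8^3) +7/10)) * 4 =148232673/72800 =2036.16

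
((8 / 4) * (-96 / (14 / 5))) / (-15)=4.57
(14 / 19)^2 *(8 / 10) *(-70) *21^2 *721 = -9667423.65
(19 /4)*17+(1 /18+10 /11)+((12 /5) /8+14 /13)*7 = 2351429 /25740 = 91.35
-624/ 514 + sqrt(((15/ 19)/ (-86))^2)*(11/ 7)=-3526251/ 2939566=-1.20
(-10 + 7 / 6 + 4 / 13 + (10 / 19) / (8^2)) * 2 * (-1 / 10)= 40393 / 23712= 1.70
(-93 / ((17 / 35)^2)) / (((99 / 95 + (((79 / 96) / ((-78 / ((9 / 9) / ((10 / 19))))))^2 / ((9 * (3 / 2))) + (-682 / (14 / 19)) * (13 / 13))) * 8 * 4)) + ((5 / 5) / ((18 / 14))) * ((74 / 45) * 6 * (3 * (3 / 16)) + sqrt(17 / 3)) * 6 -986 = -948.98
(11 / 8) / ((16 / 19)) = 209 / 128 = 1.63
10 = 10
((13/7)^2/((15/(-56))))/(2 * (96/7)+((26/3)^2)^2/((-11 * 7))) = 50193/178690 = 0.28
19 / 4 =4.75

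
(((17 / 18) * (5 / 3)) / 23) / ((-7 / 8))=-340 / 4347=-0.08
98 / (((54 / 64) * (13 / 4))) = 12544 / 351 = 35.74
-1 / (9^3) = -1 / 729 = -0.00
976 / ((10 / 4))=1952 / 5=390.40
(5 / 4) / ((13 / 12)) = 15 / 13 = 1.15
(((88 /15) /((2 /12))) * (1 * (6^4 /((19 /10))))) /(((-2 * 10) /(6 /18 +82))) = -494208 /5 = -98841.60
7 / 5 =1.40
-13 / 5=-2.60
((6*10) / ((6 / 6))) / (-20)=-3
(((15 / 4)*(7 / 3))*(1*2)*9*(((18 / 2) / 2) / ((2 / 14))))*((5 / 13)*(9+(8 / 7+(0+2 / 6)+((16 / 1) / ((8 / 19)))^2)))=36080100 / 13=2775392.31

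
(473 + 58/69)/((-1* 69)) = -32695/4761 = -6.87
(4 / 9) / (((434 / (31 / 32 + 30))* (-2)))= -991 / 62496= -0.02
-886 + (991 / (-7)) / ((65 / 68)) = -470518 / 455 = -1034.11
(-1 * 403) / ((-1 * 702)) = 31 / 54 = 0.57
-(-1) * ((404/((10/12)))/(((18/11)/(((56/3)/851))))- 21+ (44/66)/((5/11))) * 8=-104.28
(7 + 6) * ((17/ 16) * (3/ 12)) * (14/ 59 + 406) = 165529/ 118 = 1402.79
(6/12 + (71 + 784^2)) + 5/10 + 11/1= 614739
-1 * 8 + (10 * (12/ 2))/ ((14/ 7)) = 22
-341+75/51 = -5772/17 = -339.53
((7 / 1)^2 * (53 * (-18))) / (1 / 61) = -2851506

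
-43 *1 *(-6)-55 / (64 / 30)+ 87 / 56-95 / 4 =47045 / 224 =210.02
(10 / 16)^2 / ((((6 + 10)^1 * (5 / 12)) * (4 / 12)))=45 / 256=0.18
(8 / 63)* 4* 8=256 / 63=4.06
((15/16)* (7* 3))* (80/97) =1575/97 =16.24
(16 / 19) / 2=8 / 19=0.42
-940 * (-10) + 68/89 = 836668/89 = 9400.76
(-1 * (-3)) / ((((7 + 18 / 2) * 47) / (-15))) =-45 / 752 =-0.06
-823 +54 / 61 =-50149 / 61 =-822.11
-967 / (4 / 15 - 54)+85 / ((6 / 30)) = 443.00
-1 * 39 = -39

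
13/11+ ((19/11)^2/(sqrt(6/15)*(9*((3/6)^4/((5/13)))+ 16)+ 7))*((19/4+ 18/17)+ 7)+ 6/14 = -515730724/250931373+ 5960110*sqrt(10)/3258849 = 3.73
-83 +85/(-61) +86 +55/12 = 4531/732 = 6.19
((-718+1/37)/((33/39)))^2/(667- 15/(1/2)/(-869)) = 856526395725/793544957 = 1079.37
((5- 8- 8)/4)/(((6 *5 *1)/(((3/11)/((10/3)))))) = -3/400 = -0.01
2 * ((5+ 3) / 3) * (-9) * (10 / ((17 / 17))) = -480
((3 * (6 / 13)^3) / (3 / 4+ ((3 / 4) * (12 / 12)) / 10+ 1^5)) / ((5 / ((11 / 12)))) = 4752 / 160381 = 0.03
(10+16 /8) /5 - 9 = -33 /5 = -6.60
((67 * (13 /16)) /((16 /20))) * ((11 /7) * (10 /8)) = 239525 /1792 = 133.66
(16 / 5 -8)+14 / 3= -0.13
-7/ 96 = -0.07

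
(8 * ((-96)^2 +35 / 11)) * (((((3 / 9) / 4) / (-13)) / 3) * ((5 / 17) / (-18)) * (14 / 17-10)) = -2028220 / 85833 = -23.63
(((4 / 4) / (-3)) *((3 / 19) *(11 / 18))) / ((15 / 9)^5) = -297 / 118750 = -0.00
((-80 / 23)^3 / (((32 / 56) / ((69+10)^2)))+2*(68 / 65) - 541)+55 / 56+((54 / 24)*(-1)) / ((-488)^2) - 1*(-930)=-2421600948778353241 / 5273446447360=-459206.51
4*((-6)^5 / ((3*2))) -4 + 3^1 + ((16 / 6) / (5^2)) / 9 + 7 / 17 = -59493014 / 11475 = -5184.58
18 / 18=1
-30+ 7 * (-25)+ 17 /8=-1623 /8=-202.88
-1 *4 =-4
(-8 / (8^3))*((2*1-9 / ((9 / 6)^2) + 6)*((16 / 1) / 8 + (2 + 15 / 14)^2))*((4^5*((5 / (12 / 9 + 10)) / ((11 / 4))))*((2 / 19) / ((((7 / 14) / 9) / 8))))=-309795840 / 174097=-1779.44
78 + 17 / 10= 797 / 10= 79.70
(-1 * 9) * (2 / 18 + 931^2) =-7800850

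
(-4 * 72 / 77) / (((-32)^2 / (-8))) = 9 / 308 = 0.03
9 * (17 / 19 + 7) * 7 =9450 / 19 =497.37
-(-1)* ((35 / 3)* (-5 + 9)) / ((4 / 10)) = 350 / 3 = 116.67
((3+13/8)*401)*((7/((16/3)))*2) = 311577/64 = 4868.39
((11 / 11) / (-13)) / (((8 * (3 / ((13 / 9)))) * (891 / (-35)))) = 35 / 192456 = 0.00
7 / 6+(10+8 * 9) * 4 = 1975 / 6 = 329.17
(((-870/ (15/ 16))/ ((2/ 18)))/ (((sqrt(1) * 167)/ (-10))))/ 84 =6960/ 1169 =5.95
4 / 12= 1 / 3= 0.33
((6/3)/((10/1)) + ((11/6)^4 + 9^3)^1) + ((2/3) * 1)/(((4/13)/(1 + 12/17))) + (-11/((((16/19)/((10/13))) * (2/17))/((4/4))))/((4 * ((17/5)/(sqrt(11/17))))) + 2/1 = 741.14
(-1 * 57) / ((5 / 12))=-684 / 5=-136.80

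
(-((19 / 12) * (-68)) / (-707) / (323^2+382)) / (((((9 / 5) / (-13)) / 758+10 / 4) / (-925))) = 7360322125 / 13677093545073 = 0.00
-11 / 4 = -2.75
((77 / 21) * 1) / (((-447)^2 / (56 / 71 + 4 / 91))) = 59180 / 3872897847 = 0.00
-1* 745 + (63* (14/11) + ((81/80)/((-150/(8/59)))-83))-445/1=-387069797/324500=-1192.82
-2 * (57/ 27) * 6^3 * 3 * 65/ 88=-22230/ 11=-2020.91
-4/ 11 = -0.36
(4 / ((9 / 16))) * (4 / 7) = 256 / 63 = 4.06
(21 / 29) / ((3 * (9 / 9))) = 7 / 29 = 0.24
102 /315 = 34 /105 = 0.32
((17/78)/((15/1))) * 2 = 17/585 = 0.03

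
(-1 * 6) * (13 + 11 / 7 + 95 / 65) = -8754 / 91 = -96.20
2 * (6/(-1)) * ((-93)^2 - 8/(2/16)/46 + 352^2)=-1590619.30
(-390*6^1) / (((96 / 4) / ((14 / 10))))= -273 / 2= -136.50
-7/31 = -0.23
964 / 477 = 2.02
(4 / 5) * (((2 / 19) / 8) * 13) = 13 / 95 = 0.14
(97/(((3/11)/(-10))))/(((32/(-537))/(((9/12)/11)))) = 260445/64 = 4069.45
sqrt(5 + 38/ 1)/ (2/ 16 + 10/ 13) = 104*sqrt(43)/ 93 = 7.33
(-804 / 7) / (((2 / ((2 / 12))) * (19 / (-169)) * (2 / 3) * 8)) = 33969 / 2128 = 15.96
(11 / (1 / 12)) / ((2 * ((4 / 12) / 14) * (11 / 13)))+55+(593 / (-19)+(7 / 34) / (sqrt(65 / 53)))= 7 * sqrt(3445) / 2210+62696 / 19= 3299.98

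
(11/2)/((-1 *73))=-11/146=-0.08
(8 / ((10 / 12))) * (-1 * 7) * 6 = -2016 / 5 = -403.20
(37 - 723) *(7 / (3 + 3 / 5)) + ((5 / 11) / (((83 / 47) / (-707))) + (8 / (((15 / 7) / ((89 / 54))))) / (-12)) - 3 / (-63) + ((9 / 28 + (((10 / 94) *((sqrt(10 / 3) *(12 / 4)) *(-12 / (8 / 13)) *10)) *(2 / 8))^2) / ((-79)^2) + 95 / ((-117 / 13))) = -1307539957346470291 / 856416411191880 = -1526.76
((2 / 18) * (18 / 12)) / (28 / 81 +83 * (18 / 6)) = 27 / 40394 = 0.00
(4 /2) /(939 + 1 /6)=12 /5635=0.00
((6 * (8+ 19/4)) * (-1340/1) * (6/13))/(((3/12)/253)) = -622440720/13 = -47880055.38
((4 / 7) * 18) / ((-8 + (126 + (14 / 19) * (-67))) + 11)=1368 / 10591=0.13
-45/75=-3/5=-0.60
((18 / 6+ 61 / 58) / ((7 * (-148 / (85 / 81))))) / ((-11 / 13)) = 259675 / 53538408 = 0.00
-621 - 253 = -874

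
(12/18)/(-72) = -1/108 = -0.01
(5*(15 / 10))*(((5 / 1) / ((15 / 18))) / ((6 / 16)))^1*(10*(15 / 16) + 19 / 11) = 14655 / 11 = 1332.27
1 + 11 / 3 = 14 / 3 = 4.67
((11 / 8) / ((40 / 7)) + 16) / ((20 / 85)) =88349 / 1280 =69.02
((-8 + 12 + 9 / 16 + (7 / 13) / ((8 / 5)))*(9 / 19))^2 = 84107241 / 15618304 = 5.39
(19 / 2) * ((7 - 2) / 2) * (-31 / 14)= -2945 / 56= -52.59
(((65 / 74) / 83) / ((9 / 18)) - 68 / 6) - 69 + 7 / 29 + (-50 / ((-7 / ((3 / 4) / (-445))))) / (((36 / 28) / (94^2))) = -1290432269 / 7926251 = -162.80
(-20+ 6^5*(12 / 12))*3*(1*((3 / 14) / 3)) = 1662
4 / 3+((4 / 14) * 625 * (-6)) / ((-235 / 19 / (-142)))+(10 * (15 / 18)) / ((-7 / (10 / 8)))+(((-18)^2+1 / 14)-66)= -47545745 / 3948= -12043.00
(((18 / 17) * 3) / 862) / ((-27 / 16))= -16 / 7327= -0.00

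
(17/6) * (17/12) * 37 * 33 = 117623/24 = 4900.96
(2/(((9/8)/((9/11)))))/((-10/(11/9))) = -8/45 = -0.18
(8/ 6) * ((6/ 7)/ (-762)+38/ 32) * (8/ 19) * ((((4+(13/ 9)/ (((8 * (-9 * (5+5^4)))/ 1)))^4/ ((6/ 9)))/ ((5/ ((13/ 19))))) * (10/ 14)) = 92433991917791679341244253/ 3697646951379072497025024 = 25.00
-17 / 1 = -17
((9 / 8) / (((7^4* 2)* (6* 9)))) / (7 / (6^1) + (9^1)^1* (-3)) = -0.00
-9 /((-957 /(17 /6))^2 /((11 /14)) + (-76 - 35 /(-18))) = -46818 /754940411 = -0.00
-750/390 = -25/13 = -1.92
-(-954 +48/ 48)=953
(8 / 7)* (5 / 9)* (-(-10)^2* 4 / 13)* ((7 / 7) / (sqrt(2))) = -8000* sqrt(2) / 819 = -13.81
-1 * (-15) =15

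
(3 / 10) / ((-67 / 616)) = -924 / 335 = -2.76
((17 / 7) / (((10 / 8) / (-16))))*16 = -497.37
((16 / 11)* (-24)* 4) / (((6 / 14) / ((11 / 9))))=-3584 / 9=-398.22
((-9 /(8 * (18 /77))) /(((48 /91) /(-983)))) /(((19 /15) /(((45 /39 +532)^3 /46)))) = 882063769429369835 /37812736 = 23327160706.63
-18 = -18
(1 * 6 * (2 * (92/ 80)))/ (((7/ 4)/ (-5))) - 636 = -675.43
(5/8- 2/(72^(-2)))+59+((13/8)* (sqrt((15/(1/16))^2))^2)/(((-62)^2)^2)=-76159959507/7388168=-10308.37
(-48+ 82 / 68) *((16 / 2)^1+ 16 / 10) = -38184 / 85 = -449.22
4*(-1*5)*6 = -120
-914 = -914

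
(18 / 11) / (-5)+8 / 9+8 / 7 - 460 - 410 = -3008644 / 3465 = -868.30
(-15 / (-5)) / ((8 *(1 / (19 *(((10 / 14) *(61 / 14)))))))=17385 / 784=22.17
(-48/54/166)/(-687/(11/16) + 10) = 22/4064427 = 0.00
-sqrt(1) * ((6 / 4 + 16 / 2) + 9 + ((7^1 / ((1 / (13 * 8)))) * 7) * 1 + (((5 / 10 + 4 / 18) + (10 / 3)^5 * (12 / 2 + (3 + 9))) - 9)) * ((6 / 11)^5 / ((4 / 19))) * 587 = -271313409888 / 161051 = -1684642.81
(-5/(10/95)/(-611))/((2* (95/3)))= 0.00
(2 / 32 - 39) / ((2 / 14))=-4361 / 16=-272.56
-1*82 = -82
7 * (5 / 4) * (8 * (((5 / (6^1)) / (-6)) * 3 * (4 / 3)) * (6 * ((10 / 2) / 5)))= -700 / 3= -233.33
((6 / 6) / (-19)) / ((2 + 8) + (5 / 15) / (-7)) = -21 / 3971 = -0.01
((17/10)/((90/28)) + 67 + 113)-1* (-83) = 59294/225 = 263.53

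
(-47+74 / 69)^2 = 10042561 / 4761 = 2109.34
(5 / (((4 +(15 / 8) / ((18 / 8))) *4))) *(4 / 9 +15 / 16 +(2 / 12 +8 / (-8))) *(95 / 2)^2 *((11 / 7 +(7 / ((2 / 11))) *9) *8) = 17371635875 / 19488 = 891401.68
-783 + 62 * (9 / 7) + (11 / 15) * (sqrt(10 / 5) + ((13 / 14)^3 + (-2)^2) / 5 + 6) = -47895259 / 68600 + 11 * sqrt(2) / 15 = -697.14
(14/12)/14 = 1/12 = 0.08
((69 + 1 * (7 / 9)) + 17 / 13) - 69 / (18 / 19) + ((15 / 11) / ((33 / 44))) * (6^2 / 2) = 79741 / 2574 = 30.98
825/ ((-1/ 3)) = -2475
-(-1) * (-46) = -46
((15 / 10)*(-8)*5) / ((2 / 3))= -90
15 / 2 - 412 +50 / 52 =-5246 / 13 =-403.54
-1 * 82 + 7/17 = -1387/17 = -81.59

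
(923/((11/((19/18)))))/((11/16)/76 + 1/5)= 53312480/125829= 423.69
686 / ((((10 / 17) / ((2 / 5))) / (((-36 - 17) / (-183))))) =618086 / 4575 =135.10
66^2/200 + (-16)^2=277.78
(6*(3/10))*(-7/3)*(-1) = 21/5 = 4.20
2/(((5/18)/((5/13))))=36/13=2.77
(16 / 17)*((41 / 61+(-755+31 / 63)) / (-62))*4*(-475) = -44034263200 / 2025261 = -21742.51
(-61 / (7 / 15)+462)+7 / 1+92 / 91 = 339.30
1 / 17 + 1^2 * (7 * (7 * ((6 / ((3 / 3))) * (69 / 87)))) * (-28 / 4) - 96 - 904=-1297649 / 493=-2632.15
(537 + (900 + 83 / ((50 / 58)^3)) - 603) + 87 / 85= 964.58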